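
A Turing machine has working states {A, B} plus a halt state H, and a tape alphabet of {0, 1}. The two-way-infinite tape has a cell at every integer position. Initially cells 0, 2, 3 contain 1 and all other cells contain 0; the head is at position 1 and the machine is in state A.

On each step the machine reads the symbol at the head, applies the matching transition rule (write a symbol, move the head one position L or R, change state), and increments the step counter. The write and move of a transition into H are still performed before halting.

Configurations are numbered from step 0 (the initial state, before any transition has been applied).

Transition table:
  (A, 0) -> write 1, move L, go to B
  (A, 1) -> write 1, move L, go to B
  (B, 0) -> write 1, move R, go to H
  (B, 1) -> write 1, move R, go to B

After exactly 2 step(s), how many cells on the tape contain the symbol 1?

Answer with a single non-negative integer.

Answer: 4

Derivation:
Step 1: in state A at pos 1, read 0 -> (A,0)->write 1,move L,goto B. Now: state=B, head=0, tape[-1..4]=011110 (head:  ^)
Step 2: in state B at pos 0, read 1 -> (B,1)->write 1,move R,goto B. Now: state=B, head=1, tape[-1..4]=011110 (head:   ^)
Cells containing 1 after step 2: {0, 1, 2, 3} -> 4 cell(s)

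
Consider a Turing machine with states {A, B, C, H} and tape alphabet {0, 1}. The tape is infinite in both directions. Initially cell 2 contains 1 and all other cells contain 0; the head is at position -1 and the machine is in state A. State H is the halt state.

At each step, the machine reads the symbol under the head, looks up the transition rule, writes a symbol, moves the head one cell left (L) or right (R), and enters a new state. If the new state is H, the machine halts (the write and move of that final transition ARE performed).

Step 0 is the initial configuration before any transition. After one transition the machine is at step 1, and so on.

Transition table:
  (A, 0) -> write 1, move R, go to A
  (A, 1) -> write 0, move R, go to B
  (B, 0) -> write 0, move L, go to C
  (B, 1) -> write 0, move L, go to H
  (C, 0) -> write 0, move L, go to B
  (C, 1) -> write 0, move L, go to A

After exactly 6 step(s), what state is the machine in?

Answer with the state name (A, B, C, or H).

Step 1: in state A at pos -1, read 0 -> (A,0)->write 1,move R,goto A. Now: state=A, head=0, tape[-2..3]=010010 (head:   ^)
Step 2: in state A at pos 0, read 0 -> (A,0)->write 1,move R,goto A. Now: state=A, head=1, tape[-2..3]=011010 (head:    ^)
Step 3: in state A at pos 1, read 0 -> (A,0)->write 1,move R,goto A. Now: state=A, head=2, tape[-2..3]=011110 (head:     ^)
Step 4: in state A at pos 2, read 1 -> (A,1)->write 0,move R,goto B. Now: state=B, head=3, tape[-2..4]=0111000 (head:      ^)
Step 5: in state B at pos 3, read 0 -> (B,0)->write 0,move L,goto C. Now: state=C, head=2, tape[-2..4]=0111000 (head:     ^)
Step 6: in state C at pos 2, read 0 -> (C,0)->write 0,move L,goto B. Now: state=B, head=1, tape[-2..4]=0111000 (head:    ^)

Answer: B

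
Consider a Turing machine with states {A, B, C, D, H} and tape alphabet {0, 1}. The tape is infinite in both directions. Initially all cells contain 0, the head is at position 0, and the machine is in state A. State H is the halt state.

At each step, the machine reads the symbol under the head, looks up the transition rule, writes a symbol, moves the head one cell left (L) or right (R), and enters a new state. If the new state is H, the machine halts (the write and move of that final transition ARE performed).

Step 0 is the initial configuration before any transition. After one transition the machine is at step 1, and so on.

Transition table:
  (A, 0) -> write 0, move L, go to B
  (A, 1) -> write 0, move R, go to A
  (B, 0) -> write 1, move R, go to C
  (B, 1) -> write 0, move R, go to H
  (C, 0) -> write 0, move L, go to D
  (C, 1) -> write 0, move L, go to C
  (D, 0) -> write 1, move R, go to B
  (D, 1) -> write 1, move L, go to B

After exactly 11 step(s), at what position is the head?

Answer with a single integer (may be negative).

Answer: -3

Derivation:
Step 1: in state A at pos 0, read 0 -> (A,0)->write 0,move L,goto B. Now: state=B, head=-1, tape[-2..1]=0000 (head:  ^)
Step 2: in state B at pos -1, read 0 -> (B,0)->write 1,move R,goto C. Now: state=C, head=0, tape[-2..1]=0100 (head:   ^)
Step 3: in state C at pos 0, read 0 -> (C,0)->write 0,move L,goto D. Now: state=D, head=-1, tape[-2..1]=0100 (head:  ^)
Step 4: in state D at pos -1, read 1 -> (D,1)->write 1,move L,goto B. Now: state=B, head=-2, tape[-3..1]=00100 (head:  ^)
Step 5: in state B at pos -2, read 0 -> (B,0)->write 1,move R,goto C. Now: state=C, head=-1, tape[-3..1]=01100 (head:   ^)
Step 6: in state C at pos -1, read 1 -> (C,1)->write 0,move L,goto C. Now: state=C, head=-2, tape[-3..1]=01000 (head:  ^)
Step 7: in state C at pos -2, read 1 -> (C,1)->write 0,move L,goto C. Now: state=C, head=-3, tape[-4..1]=000000 (head:  ^)
Step 8: in state C at pos -3, read 0 -> (C,0)->write 0,move L,goto D. Now: state=D, head=-4, tape[-5..1]=0000000 (head:  ^)
Step 9: in state D at pos -4, read 0 -> (D,0)->write 1,move R,goto B. Now: state=B, head=-3, tape[-5..1]=0100000 (head:   ^)
Step 10: in state B at pos -3, read 0 -> (B,0)->write 1,move R,goto C. Now: state=C, head=-2, tape[-5..1]=0110000 (head:    ^)
Step 11: in state C at pos -2, read 0 -> (C,0)->write 0,move L,goto D. Now: state=D, head=-3, tape[-5..1]=0110000 (head:   ^)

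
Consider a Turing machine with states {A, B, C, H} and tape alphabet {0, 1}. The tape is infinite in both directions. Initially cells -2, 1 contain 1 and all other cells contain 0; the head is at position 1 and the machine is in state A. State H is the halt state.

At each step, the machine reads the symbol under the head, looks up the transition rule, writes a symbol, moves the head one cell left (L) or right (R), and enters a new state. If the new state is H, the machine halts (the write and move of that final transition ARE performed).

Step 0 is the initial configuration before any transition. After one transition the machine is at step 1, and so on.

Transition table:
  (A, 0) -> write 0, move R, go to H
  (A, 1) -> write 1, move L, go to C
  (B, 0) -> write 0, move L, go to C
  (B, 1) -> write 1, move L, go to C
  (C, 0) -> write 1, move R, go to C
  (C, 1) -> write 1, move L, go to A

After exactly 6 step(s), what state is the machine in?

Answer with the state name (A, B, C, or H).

Answer: A

Derivation:
Step 1: in state A at pos 1, read 1 -> (A,1)->write 1,move L,goto C. Now: state=C, head=0, tape[-3..2]=010010 (head:    ^)
Step 2: in state C at pos 0, read 0 -> (C,0)->write 1,move R,goto C. Now: state=C, head=1, tape[-3..2]=010110 (head:     ^)
Step 3: in state C at pos 1, read 1 -> (C,1)->write 1,move L,goto A. Now: state=A, head=0, tape[-3..2]=010110 (head:    ^)
Step 4: in state A at pos 0, read 1 -> (A,1)->write 1,move L,goto C. Now: state=C, head=-1, tape[-3..2]=010110 (head:   ^)
Step 5: in state C at pos -1, read 0 -> (C,0)->write 1,move R,goto C. Now: state=C, head=0, tape[-3..2]=011110 (head:    ^)
Step 6: in state C at pos 0, read 1 -> (C,1)->write 1,move L,goto A. Now: state=A, head=-1, tape[-3..2]=011110 (head:   ^)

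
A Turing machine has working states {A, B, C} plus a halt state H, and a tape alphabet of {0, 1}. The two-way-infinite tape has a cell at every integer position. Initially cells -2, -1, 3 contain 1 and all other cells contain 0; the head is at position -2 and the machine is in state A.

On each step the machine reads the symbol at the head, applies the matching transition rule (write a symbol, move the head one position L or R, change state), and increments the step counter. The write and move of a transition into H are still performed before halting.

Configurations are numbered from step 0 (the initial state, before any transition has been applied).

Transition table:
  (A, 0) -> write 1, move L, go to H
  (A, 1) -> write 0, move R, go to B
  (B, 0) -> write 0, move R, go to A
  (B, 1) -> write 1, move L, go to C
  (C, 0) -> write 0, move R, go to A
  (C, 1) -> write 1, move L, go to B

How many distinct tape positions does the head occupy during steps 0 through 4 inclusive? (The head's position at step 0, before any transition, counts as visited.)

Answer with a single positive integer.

Step 1: in state A at pos -2, read 1 -> (A,1)->write 0,move R,goto B. Now: state=B, head=-1, tape[-3..4]=00100010 (head:   ^)
Step 2: in state B at pos -1, read 1 -> (B,1)->write 1,move L,goto C. Now: state=C, head=-2, tape[-3..4]=00100010 (head:  ^)
Step 3: in state C at pos -2, read 0 -> (C,0)->write 0,move R,goto A. Now: state=A, head=-1, tape[-3..4]=00100010 (head:   ^)
Step 4: in state A at pos -1, read 1 -> (A,1)->write 0,move R,goto B. Now: state=B, head=0, tape[-3..4]=00000010 (head:    ^)
Head positions at steps 0..4: starting at -2, distinct positions visited = {-2, -1, 0} -> 3 position(s)

Answer: 3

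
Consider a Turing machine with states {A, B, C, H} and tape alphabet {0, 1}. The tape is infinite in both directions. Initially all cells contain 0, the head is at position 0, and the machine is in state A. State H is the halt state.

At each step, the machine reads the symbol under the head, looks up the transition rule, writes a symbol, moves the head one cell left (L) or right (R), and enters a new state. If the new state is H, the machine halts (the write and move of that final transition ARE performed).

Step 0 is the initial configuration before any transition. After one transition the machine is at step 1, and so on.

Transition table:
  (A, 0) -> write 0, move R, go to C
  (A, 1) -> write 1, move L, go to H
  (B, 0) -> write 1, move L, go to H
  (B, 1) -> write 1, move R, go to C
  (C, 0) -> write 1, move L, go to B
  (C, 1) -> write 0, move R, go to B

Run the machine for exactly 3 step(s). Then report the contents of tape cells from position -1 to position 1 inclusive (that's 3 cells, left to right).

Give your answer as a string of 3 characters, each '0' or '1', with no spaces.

Answer: 011

Derivation:
Step 1: in state A at pos 0, read 0 -> (A,0)->write 0,move R,goto C. Now: state=C, head=1, tape[-1..2]=0000 (head:   ^)
Step 2: in state C at pos 1, read 0 -> (C,0)->write 1,move L,goto B. Now: state=B, head=0, tape[-1..2]=0010 (head:  ^)
Step 3: in state B at pos 0, read 0 -> (B,0)->write 1,move L,goto H. Now: state=H, head=-1, tape[-2..2]=00110 (head:  ^)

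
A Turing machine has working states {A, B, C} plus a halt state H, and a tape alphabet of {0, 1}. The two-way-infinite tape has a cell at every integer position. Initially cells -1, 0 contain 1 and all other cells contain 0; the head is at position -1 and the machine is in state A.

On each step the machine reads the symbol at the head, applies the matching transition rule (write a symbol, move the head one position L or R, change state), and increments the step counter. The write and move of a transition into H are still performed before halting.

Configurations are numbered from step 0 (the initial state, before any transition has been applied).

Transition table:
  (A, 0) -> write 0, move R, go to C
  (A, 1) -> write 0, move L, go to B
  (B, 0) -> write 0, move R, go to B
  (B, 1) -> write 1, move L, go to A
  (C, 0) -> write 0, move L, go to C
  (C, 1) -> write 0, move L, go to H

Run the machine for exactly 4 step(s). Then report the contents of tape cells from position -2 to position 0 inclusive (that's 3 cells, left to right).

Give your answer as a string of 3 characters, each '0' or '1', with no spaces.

Step 1: in state A at pos -1, read 1 -> (A,1)->write 0,move L,goto B. Now: state=B, head=-2, tape[-3..1]=00010 (head:  ^)
Step 2: in state B at pos -2, read 0 -> (B,0)->write 0,move R,goto B. Now: state=B, head=-1, tape[-3..1]=00010 (head:   ^)
Step 3: in state B at pos -1, read 0 -> (B,0)->write 0,move R,goto B. Now: state=B, head=0, tape[-3..1]=00010 (head:    ^)
Step 4: in state B at pos 0, read 1 -> (B,1)->write 1,move L,goto A. Now: state=A, head=-1, tape[-3..1]=00010 (head:   ^)

Answer: 001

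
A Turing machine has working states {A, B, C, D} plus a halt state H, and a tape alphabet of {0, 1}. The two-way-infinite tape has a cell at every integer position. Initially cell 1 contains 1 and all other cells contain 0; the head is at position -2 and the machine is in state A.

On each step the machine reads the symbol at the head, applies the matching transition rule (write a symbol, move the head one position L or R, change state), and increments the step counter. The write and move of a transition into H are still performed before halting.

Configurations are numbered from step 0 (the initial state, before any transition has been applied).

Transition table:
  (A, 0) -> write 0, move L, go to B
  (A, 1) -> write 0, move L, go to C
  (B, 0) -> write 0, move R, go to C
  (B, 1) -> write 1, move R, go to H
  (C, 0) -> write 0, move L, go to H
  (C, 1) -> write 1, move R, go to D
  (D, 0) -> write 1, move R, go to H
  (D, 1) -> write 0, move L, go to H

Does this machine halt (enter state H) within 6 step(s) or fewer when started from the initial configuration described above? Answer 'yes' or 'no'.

Answer: yes

Derivation:
Step 1: in state A at pos -2, read 0 -> (A,0)->write 0,move L,goto B. Now: state=B, head=-3, tape[-4..2]=0000010 (head:  ^)
Step 2: in state B at pos -3, read 0 -> (B,0)->write 0,move R,goto C. Now: state=C, head=-2, tape[-4..2]=0000010 (head:   ^)
Step 3: in state C at pos -2, read 0 -> (C,0)->write 0,move L,goto H. Now: state=H, head=-3, tape[-4..2]=0000010 (head:  ^)
State H reached at step 3; 3 <= 6 -> yes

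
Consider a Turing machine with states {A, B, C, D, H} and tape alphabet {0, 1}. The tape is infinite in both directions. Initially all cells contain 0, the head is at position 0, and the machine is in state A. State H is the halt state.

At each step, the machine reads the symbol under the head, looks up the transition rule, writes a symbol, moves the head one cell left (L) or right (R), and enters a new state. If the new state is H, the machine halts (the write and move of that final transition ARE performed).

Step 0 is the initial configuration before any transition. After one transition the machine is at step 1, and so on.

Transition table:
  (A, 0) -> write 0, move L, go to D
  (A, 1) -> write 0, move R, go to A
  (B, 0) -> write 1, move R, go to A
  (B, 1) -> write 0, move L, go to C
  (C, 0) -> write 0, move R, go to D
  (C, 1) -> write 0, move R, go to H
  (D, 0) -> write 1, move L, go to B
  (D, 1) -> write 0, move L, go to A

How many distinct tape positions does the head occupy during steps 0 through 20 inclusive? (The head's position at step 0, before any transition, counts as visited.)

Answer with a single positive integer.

Step 1: in state A at pos 0, read 0 -> (A,0)->write 0,move L,goto D. Now: state=D, head=-1, tape[-2..1]=0000 (head:  ^)
Step 2: in state D at pos -1, read 0 -> (D,0)->write 1,move L,goto B. Now: state=B, head=-2, tape[-3..1]=00100 (head:  ^)
Step 3: in state B at pos -2, read 0 -> (B,0)->write 1,move R,goto A. Now: state=A, head=-1, tape[-3..1]=01100 (head:   ^)
Step 4: in state A at pos -1, read 1 -> (A,1)->write 0,move R,goto A. Now: state=A, head=0, tape[-3..1]=01000 (head:    ^)
Step 5: in state A at pos 0, read 0 -> (A,0)->write 0,move L,goto D. Now: state=D, head=-1, tape[-3..1]=01000 (head:   ^)
Step 6: in state D at pos -1, read 0 -> (D,0)->write 1,move L,goto B. Now: state=B, head=-2, tape[-3..1]=01100 (head:  ^)
Step 7: in state B at pos -2, read 1 -> (B,1)->write 0,move L,goto C. Now: state=C, head=-3, tape[-4..1]=000100 (head:  ^)
Step 8: in state C at pos -3, read 0 -> (C,0)->write 0,move R,goto D. Now: state=D, head=-2, tape[-4..1]=000100 (head:   ^)
Step 9: in state D at pos -2, read 0 -> (D,0)->write 1,move L,goto B. Now: state=B, head=-3, tape[-4..1]=001100 (head:  ^)
Step 10: in state B at pos -3, read 0 -> (B,0)->write 1,move R,goto A. Now: state=A, head=-2, tape[-4..1]=011100 (head:   ^)
Step 11: in state A at pos -2, read 1 -> (A,1)->write 0,move R,goto A. Now: state=A, head=-1, tape[-4..1]=010100 (head:    ^)
Step 12: in state A at pos -1, read 1 -> (A,1)->write 0,move R,goto A. Now: state=A, head=0, tape[-4..1]=010000 (head:     ^)
Step 13: in state A at pos 0, read 0 -> (A,0)->write 0,move L,goto D. Now: state=D, head=-1, tape[-4..1]=010000 (head:    ^)
Step 14: in state D at pos -1, read 0 -> (D,0)->write 1,move L,goto B. Now: state=B, head=-2, tape[-4..1]=010100 (head:   ^)
Step 15: in state B at pos -2, read 0 -> (B,0)->write 1,move R,goto A. Now: state=A, head=-1, tape[-4..1]=011100 (head:    ^)
Step 16: in state A at pos -1, read 1 -> (A,1)->write 0,move R,goto A. Now: state=A, head=0, tape[-4..1]=011000 (head:     ^)
Step 17: in state A at pos 0, read 0 -> (A,0)->write 0,move L,goto D. Now: state=D, head=-1, tape[-4..1]=011000 (head:    ^)
Step 18: in state D at pos -1, read 0 -> (D,0)->write 1,move L,goto B. Now: state=B, head=-2, tape[-4..1]=011100 (head:   ^)
Step 19: in state B at pos -2, read 1 -> (B,1)->write 0,move L,goto C. Now: state=C, head=-3, tape[-4..1]=010100 (head:  ^)
Step 20: in state C at pos -3, read 1 -> (C,1)->write 0,move R,goto H. Now: state=H, head=-2, tape[-4..1]=000100 (head:   ^)
Head positions at steps 0..20: starting at 0, distinct positions visited = {-3, -2, -1, 0} -> 4 position(s)

Answer: 4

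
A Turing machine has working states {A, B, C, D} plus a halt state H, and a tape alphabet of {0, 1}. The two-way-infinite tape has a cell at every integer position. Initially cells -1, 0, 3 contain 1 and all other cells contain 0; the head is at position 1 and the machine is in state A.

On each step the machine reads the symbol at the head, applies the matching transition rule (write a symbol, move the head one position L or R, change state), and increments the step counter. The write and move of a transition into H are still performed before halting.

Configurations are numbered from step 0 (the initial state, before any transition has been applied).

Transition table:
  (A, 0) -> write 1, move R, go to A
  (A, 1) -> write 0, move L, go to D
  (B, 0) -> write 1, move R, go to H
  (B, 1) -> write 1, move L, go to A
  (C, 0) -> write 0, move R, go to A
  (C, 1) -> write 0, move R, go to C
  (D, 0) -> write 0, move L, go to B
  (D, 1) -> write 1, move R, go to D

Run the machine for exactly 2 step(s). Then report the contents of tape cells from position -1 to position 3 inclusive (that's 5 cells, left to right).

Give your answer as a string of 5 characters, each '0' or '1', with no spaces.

Step 1: in state A at pos 1, read 0 -> (A,0)->write 1,move R,goto A. Now: state=A, head=2, tape[-2..4]=0111010 (head:     ^)
Step 2: in state A at pos 2, read 0 -> (A,0)->write 1,move R,goto A. Now: state=A, head=3, tape[-2..4]=0111110 (head:      ^)

Answer: 11111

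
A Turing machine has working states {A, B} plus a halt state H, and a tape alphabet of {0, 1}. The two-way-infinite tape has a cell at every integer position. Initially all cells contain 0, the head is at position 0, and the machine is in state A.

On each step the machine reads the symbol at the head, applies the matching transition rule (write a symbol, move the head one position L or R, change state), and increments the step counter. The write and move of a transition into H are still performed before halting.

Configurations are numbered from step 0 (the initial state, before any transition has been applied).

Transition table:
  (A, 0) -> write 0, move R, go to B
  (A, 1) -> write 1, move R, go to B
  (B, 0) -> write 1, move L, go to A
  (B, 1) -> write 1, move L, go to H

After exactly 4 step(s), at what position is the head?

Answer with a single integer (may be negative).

Answer: 0

Derivation:
Step 1: in state A at pos 0, read 0 -> (A,0)->write 0,move R,goto B. Now: state=B, head=1, tape[-1..2]=0000 (head:   ^)
Step 2: in state B at pos 1, read 0 -> (B,0)->write 1,move L,goto A. Now: state=A, head=0, tape[-1..2]=0010 (head:  ^)
Step 3: in state A at pos 0, read 0 -> (A,0)->write 0,move R,goto B. Now: state=B, head=1, tape[-1..2]=0010 (head:   ^)
Step 4: in state B at pos 1, read 1 -> (B,1)->write 1,move L,goto H. Now: state=H, head=0, tape[-1..2]=0010 (head:  ^)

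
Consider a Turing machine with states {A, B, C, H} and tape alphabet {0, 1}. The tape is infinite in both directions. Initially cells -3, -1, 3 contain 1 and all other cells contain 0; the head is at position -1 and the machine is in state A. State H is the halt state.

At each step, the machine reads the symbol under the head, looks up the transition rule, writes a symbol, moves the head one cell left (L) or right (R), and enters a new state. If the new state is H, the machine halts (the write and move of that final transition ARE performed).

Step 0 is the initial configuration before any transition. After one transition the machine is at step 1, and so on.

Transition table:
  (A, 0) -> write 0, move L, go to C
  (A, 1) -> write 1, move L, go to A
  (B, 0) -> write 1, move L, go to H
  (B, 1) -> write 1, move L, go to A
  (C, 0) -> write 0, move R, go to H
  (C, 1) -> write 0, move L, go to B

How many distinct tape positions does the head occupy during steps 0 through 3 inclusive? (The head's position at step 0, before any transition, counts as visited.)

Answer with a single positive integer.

Step 1: in state A at pos -1, read 1 -> (A,1)->write 1,move L,goto A. Now: state=A, head=-2, tape[-4..4]=010100010 (head:   ^)
Step 2: in state A at pos -2, read 0 -> (A,0)->write 0,move L,goto C. Now: state=C, head=-3, tape[-4..4]=010100010 (head:  ^)
Step 3: in state C at pos -3, read 1 -> (C,1)->write 0,move L,goto B. Now: state=B, head=-4, tape[-5..4]=0000100010 (head:  ^)
Head positions at steps 0..3: starting at -1, distinct positions visited = {-4, -3, -2, -1} -> 4 position(s)

Answer: 4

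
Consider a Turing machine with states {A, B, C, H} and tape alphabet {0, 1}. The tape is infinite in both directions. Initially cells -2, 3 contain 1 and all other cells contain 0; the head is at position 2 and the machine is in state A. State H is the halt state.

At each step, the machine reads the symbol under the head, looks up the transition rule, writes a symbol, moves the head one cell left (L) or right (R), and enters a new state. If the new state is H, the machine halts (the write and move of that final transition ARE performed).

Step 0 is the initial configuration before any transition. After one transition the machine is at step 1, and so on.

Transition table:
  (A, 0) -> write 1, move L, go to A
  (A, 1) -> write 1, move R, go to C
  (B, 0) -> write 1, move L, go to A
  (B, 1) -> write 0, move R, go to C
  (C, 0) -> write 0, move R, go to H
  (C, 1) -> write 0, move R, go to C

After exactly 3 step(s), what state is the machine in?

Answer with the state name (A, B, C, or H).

Step 1: in state A at pos 2, read 0 -> (A,0)->write 1,move L,goto A. Now: state=A, head=1, tape[-3..4]=01000110 (head:     ^)
Step 2: in state A at pos 1, read 0 -> (A,0)->write 1,move L,goto A. Now: state=A, head=0, tape[-3..4]=01001110 (head:    ^)
Step 3: in state A at pos 0, read 0 -> (A,0)->write 1,move L,goto A. Now: state=A, head=-1, tape[-3..4]=01011110 (head:   ^)

Answer: A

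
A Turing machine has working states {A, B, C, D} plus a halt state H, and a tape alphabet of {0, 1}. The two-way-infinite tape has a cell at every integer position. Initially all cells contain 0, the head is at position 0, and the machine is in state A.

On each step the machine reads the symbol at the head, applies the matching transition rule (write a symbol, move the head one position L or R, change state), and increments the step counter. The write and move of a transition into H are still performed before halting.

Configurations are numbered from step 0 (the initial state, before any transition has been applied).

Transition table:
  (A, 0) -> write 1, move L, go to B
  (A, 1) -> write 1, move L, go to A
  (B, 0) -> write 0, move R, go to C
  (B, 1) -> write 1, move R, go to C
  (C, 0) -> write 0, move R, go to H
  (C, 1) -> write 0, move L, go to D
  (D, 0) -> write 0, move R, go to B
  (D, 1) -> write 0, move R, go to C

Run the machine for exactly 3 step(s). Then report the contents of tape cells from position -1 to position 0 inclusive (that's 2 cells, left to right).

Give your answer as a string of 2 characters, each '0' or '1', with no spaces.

Step 1: in state A at pos 0, read 0 -> (A,0)->write 1,move L,goto B. Now: state=B, head=-1, tape[-2..1]=0010 (head:  ^)
Step 2: in state B at pos -1, read 0 -> (B,0)->write 0,move R,goto C. Now: state=C, head=0, tape[-2..1]=0010 (head:   ^)
Step 3: in state C at pos 0, read 1 -> (C,1)->write 0,move L,goto D. Now: state=D, head=-1, tape[-2..1]=0000 (head:  ^)

Answer: 00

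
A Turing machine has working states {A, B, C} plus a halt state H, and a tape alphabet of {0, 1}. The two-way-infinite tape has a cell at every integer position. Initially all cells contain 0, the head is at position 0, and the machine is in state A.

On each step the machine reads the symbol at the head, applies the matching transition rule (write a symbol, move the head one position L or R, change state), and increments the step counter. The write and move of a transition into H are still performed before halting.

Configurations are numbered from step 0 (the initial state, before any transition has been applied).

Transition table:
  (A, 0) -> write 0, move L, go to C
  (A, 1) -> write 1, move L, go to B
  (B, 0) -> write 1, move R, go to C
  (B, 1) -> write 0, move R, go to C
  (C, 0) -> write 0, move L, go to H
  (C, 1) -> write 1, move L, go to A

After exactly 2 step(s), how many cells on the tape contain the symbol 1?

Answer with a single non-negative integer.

Answer: 0

Derivation:
Step 1: in state A at pos 0, read 0 -> (A,0)->write 0,move L,goto C. Now: state=C, head=-1, tape[-2..1]=0000 (head:  ^)
Step 2: in state C at pos -1, read 0 -> (C,0)->write 0,move L,goto H. Now: state=H, head=-2, tape[-3..1]=00000 (head:  ^)
No cell contains 1 after step 2 -> 0 cell(s)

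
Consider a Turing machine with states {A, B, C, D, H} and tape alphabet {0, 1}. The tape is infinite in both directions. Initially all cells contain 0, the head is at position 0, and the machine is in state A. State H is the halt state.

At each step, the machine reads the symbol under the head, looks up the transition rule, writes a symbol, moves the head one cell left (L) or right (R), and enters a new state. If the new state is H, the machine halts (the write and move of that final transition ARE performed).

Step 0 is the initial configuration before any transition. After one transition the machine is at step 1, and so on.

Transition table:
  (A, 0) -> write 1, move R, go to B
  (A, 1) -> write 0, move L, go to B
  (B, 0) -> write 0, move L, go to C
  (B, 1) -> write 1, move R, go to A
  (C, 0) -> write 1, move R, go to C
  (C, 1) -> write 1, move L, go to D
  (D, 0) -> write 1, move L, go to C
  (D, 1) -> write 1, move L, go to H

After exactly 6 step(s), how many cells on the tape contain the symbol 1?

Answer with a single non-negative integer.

Answer: 3

Derivation:
Step 1: in state A at pos 0, read 0 -> (A,0)->write 1,move R,goto B. Now: state=B, head=1, tape[-1..2]=0100 (head:   ^)
Step 2: in state B at pos 1, read 0 -> (B,0)->write 0,move L,goto C. Now: state=C, head=0, tape[-1..2]=0100 (head:  ^)
Step 3: in state C at pos 0, read 1 -> (C,1)->write 1,move L,goto D. Now: state=D, head=-1, tape[-2..2]=00100 (head:  ^)
Step 4: in state D at pos -1, read 0 -> (D,0)->write 1,move L,goto C. Now: state=C, head=-2, tape[-3..2]=001100 (head:  ^)
Step 5: in state C at pos -2, read 0 -> (C,0)->write 1,move R,goto C. Now: state=C, head=-1, tape[-3..2]=011100 (head:   ^)
Step 6: in state C at pos -1, read 1 -> (C,1)->write 1,move L,goto D. Now: state=D, head=-2, tape[-3..2]=011100 (head:  ^)
Cells containing 1 after step 6: {-2, -1, 0} -> 3 cell(s)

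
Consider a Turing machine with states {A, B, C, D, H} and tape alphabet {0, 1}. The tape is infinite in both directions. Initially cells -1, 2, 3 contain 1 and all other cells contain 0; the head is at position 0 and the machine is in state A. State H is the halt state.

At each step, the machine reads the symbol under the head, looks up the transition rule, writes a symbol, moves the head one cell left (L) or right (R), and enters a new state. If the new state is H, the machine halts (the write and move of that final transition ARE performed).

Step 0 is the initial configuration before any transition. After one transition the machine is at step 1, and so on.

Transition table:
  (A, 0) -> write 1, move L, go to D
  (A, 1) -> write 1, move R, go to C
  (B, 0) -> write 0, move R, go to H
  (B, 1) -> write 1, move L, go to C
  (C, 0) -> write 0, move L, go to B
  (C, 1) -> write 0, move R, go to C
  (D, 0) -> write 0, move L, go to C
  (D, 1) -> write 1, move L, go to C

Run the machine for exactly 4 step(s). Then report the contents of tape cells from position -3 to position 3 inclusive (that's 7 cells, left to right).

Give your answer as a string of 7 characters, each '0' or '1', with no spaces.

Step 1: in state A at pos 0, read 0 -> (A,0)->write 1,move L,goto D. Now: state=D, head=-1, tape[-2..4]=0110110 (head:  ^)
Step 2: in state D at pos -1, read 1 -> (D,1)->write 1,move L,goto C. Now: state=C, head=-2, tape[-3..4]=00110110 (head:  ^)
Step 3: in state C at pos -2, read 0 -> (C,0)->write 0,move L,goto B. Now: state=B, head=-3, tape[-4..4]=000110110 (head:  ^)
Step 4: in state B at pos -3, read 0 -> (B,0)->write 0,move R,goto H. Now: state=H, head=-2, tape[-4..4]=000110110 (head:   ^)

Answer: 0011011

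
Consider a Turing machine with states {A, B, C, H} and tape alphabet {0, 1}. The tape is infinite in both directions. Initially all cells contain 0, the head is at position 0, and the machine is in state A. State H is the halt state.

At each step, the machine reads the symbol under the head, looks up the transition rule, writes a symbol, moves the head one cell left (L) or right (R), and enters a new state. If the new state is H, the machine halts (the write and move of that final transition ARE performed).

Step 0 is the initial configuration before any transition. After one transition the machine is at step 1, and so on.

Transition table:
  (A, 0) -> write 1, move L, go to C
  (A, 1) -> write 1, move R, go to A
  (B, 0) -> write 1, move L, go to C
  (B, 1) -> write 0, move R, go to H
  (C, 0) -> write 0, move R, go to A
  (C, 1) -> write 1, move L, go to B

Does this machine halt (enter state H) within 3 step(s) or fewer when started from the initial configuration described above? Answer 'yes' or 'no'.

Step 1: in state A at pos 0, read 0 -> (A,0)->write 1,move L,goto C. Now: state=C, head=-1, tape[-2..1]=0010 (head:  ^)
Step 2: in state C at pos -1, read 0 -> (C,0)->write 0,move R,goto A. Now: state=A, head=0, tape[-2..1]=0010 (head:   ^)
Step 3: in state A at pos 0, read 1 -> (A,1)->write 1,move R,goto A. Now: state=A, head=1, tape[-2..2]=00100 (head:    ^)
After 3 step(s): state = A (not H) -> not halted within 3 -> no

Answer: no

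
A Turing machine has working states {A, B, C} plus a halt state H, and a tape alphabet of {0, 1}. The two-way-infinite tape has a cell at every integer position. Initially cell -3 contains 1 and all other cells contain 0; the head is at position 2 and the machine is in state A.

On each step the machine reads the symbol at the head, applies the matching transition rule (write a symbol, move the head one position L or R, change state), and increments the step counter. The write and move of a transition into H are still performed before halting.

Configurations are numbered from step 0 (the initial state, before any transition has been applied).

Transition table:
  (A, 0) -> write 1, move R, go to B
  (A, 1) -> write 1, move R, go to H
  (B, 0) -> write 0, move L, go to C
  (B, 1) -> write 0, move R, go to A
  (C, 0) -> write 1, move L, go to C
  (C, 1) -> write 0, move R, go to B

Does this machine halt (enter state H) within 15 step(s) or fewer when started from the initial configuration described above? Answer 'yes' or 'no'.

Step 1: in state A at pos 2, read 0 -> (A,0)->write 1,move R,goto B. Now: state=B, head=3, tape[-4..4]=010000100 (head:        ^)
Step 2: in state B at pos 3, read 0 -> (B,0)->write 0,move L,goto C. Now: state=C, head=2, tape[-4..4]=010000100 (head:       ^)
Step 3: in state C at pos 2, read 1 -> (C,1)->write 0,move R,goto B. Now: state=B, head=3, tape[-4..4]=010000000 (head:        ^)
Step 4: in state B at pos 3, read 0 -> (B,0)->write 0,move L,goto C. Now: state=C, head=2, tape[-4..4]=010000000 (head:       ^)
Step 5: in state C at pos 2, read 0 -> (C,0)->write 1,move L,goto C. Now: state=C, head=1, tape[-4..4]=010000100 (head:      ^)
Step 6: in state C at pos 1, read 0 -> (C,0)->write 1,move L,goto C. Now: state=C, head=0, tape[-4..4]=010001100 (head:     ^)
Step 7: in state C at pos 0, read 0 -> (C,0)->write 1,move L,goto C. Now: state=C, head=-1, tape[-4..4]=010011100 (head:    ^)
Step 8: in state C at pos -1, read 0 -> (C,0)->write 1,move L,goto C. Now: state=C, head=-2, tape[-4..4]=010111100 (head:   ^)
Step 9: in state C at pos -2, read 0 -> (C,0)->write 1,move L,goto C. Now: state=C, head=-3, tape[-4..4]=011111100 (head:  ^)
Step 10: in state C at pos -3, read 1 -> (C,1)->write 0,move R,goto B. Now: state=B, head=-2, tape[-4..4]=001111100 (head:   ^)
Step 11: in state B at pos -2, read 1 -> (B,1)->write 0,move R,goto A. Now: state=A, head=-1, tape[-4..4]=000111100 (head:    ^)
Step 12: in state A at pos -1, read 1 -> (A,1)->write 1,move R,goto H. Now: state=H, head=0, tape[-4..4]=000111100 (head:     ^)
State H reached at step 12; 12 <= 15 -> yes

Answer: yes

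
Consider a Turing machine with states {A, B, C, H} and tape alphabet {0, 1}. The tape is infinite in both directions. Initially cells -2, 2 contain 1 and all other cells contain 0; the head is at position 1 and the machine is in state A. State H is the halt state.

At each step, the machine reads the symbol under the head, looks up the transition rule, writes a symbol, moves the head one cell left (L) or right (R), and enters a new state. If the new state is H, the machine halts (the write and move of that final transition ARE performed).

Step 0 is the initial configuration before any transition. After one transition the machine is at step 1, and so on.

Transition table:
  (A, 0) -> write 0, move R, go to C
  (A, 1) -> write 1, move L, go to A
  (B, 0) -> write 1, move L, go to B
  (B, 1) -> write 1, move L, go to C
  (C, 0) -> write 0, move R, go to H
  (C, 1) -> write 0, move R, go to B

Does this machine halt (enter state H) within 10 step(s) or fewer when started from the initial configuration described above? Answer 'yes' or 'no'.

Answer: yes

Derivation:
Step 1: in state A at pos 1, read 0 -> (A,0)->write 0,move R,goto C. Now: state=C, head=2, tape[-3..3]=0100010 (head:      ^)
Step 2: in state C at pos 2, read 1 -> (C,1)->write 0,move R,goto B. Now: state=B, head=3, tape[-3..4]=01000000 (head:       ^)
Step 3: in state B at pos 3, read 0 -> (B,0)->write 1,move L,goto B. Now: state=B, head=2, tape[-3..4]=01000010 (head:      ^)
Step 4: in state B at pos 2, read 0 -> (B,0)->write 1,move L,goto B. Now: state=B, head=1, tape[-3..4]=01000110 (head:     ^)
Step 5: in state B at pos 1, read 0 -> (B,0)->write 1,move L,goto B. Now: state=B, head=0, tape[-3..4]=01001110 (head:    ^)
Step 6: in state B at pos 0, read 0 -> (B,0)->write 1,move L,goto B. Now: state=B, head=-1, tape[-3..4]=01011110 (head:   ^)
Step 7: in state B at pos -1, read 0 -> (B,0)->write 1,move L,goto B. Now: state=B, head=-2, tape[-3..4]=01111110 (head:  ^)
Step 8: in state B at pos -2, read 1 -> (B,1)->write 1,move L,goto C. Now: state=C, head=-3, tape[-4..4]=001111110 (head:  ^)
Step 9: in state C at pos -3, read 0 -> (C,0)->write 0,move R,goto H. Now: state=H, head=-2, tape[-4..4]=001111110 (head:   ^)
State H reached at step 9; 9 <= 10 -> yes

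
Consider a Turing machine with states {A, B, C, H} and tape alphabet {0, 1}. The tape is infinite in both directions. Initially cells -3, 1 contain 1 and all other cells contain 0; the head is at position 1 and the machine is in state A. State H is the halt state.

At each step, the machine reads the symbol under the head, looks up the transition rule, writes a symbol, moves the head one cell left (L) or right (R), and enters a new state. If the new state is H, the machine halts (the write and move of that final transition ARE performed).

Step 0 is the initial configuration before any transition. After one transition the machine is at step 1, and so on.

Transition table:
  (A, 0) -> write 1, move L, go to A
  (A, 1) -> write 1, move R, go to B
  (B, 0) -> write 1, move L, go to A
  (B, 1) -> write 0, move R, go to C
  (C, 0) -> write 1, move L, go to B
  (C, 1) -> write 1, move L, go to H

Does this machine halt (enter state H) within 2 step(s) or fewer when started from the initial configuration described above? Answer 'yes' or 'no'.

Step 1: in state A at pos 1, read 1 -> (A,1)->write 1,move R,goto B. Now: state=B, head=2, tape[-4..3]=01000100 (head:       ^)
Step 2: in state B at pos 2, read 0 -> (B,0)->write 1,move L,goto A. Now: state=A, head=1, tape[-4..3]=01000110 (head:      ^)
After 2 step(s): state = A (not H) -> not halted within 2 -> no

Answer: no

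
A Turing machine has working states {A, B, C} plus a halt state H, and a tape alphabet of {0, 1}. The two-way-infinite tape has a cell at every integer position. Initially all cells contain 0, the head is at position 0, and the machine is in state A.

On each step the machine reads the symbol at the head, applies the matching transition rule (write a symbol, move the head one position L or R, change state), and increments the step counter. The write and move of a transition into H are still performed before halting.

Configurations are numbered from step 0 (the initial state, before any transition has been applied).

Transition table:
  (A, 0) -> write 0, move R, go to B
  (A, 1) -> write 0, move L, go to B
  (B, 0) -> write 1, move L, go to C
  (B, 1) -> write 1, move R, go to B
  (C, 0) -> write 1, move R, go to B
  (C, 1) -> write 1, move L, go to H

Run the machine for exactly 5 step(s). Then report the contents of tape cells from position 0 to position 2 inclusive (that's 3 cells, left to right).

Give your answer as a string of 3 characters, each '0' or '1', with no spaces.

Step 1: in state A at pos 0, read 0 -> (A,0)->write 0,move R,goto B. Now: state=B, head=1, tape[-1..2]=0000 (head:   ^)
Step 2: in state B at pos 1, read 0 -> (B,0)->write 1,move L,goto C. Now: state=C, head=0, tape[-1..2]=0010 (head:  ^)
Step 3: in state C at pos 0, read 0 -> (C,0)->write 1,move R,goto B. Now: state=B, head=1, tape[-1..2]=0110 (head:   ^)
Step 4: in state B at pos 1, read 1 -> (B,1)->write 1,move R,goto B. Now: state=B, head=2, tape[-1..3]=01100 (head:    ^)
Step 5: in state B at pos 2, read 0 -> (B,0)->write 1,move L,goto C. Now: state=C, head=1, tape[-1..3]=01110 (head:   ^)

Answer: 111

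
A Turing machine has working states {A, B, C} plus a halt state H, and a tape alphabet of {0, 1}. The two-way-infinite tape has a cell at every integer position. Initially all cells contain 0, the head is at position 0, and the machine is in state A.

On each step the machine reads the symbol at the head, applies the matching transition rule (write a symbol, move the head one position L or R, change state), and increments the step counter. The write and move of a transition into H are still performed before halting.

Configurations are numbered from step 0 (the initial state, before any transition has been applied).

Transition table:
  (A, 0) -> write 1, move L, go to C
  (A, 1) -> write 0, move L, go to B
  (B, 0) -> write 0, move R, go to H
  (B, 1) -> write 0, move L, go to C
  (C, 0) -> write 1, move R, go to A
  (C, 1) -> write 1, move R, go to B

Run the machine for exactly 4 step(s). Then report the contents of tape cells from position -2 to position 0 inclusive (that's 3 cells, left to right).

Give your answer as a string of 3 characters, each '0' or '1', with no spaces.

Answer: 000

Derivation:
Step 1: in state A at pos 0, read 0 -> (A,0)->write 1,move L,goto C. Now: state=C, head=-1, tape[-2..1]=0010 (head:  ^)
Step 2: in state C at pos -1, read 0 -> (C,0)->write 1,move R,goto A. Now: state=A, head=0, tape[-2..1]=0110 (head:   ^)
Step 3: in state A at pos 0, read 1 -> (A,1)->write 0,move L,goto B. Now: state=B, head=-1, tape[-2..1]=0100 (head:  ^)
Step 4: in state B at pos -1, read 1 -> (B,1)->write 0,move L,goto C. Now: state=C, head=-2, tape[-3..1]=00000 (head:  ^)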